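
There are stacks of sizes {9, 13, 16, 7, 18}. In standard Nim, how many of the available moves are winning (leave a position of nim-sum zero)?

Compute the nim-sum pairwise:
9 ⊕ 13 = 4
4 ⊕ 16 = 20
20 ⊕ 7 = 19
19 ⊕ 18 = 1
The overall nim-sum is X = 1. A stack of size p has a winning move iff p XOR X < p (reduce it to p XOR X).
  9: 9 XOR 1 = 8 < 9 — winning move (to 8).
  13: 13 XOR 1 = 12 < 13 — winning move (to 12).
  16: 16 XOR 1 = 17 ≥ 16 — no move.
  7: 7 XOR 1 = 6 < 7 — winning move (to 6).
  18: 18 XOR 1 = 19 ≥ 18 — no move.
That gives 3 winning moves.

3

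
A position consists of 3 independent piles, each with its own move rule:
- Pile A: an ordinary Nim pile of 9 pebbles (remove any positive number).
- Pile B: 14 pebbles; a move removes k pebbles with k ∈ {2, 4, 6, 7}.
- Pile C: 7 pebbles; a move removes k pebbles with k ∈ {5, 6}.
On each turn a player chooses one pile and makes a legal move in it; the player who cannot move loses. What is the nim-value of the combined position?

10

Pile A is a plain Nim pile of size 9, so its Grundy value is 9.
For pile B, compute g(0), g(1), … with moves {2, 4, 6, 7}:
k:     0  1  2  3  4  5  6  7  8  9 10 11 12 13 14
g(k):  0  0  1  1  2  2  3  3  4  0  0  1  1  2  2
So g(14) = 2.
Build the Grundy sequence for pile C with g(k) = mex{g(k−s) : s ∈ {5, 6}, s ≤ k}:
k:     0  1  2  3  4  5  6  7
g(k):  0  0  0  0  0  1  1  1
So g(7) = 1.
The value of a disjunctive sum is the nim-sum of the parts.
Combined value = 9 ⊕ 2 ⊕ 1 = 10.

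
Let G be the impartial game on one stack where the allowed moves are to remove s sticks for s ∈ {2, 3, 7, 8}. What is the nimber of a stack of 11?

0

Build the Grundy sequence with g(k) = mex{g(k−s) : s ∈ {2, 3, 7, 8}, s ≤ k}:
g(0) = mex{} = 0
g(1) = mex{} = 0
g(2) = mex{0} = 1
g(3) = mex{0} = 1
g(4) = mex{0,1} = 2
g(5) = mex{1} = 0
g(6) = mex{1,2} = 0
g(7) = mex{0,2} = 1
g(8) = mex{0} = 1
g(9) = mex{0,1} = 2
g(10) = mex{1} = 0
g(11) = mex{1,2} = 0
So g(11) = 0.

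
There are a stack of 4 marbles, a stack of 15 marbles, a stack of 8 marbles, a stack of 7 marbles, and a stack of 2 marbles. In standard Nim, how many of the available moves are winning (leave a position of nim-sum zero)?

3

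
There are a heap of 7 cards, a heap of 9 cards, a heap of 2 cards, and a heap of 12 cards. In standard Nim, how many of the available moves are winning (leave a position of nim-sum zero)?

0

In binary:
  0111  (7)
  1001  (9)
  0010  (2)
  1100  (12)
  ----
  0000  (0)
The nim-sum is already 0, so every move leaves a nonzero nim-sum — there are no winning moves.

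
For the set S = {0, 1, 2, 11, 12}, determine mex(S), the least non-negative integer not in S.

The values 0, 1, 2 are all present; 3 is the first non-negative integer missing from the set.

3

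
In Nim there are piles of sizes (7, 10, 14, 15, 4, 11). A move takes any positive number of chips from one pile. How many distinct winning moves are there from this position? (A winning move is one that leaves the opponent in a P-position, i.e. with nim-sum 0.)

5

Compute the nim-sum pairwise:
7 XOR 10 = 13
13 XOR 14 = 3
3 XOR 15 = 12
12 XOR 4 = 8
8 XOR 11 = 3
The overall nim-sum is X = 3. A pile of size p has a winning move iff p XOR X < p (reduce it to p XOR X).
  7: 7 XOR 3 = 4 < 7 — winning move (to 4).
  10: 10 XOR 3 = 9 < 10 — winning move (to 9).
  14: 14 XOR 3 = 13 < 14 — winning move (to 13).
  15: 15 XOR 3 = 12 < 15 — winning move (to 12).
  4: 4 XOR 3 = 7 ≥ 4 — no move.
  11: 11 XOR 3 = 8 < 11 — winning move (to 8).
That gives 5 winning moves.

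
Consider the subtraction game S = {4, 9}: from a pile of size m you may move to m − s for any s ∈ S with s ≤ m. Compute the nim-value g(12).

1

Compute g(0), g(1), … for moves {4, 9}:
k:     0  1  2  3  4  5  6  7  8  9 10 11 12
g(k):  0  0  0  0  1  1  1  1  0  2  2  2  1
So g(12) = 1.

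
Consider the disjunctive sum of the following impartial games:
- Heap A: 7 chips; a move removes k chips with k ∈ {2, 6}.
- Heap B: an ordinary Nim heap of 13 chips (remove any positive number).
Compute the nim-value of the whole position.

12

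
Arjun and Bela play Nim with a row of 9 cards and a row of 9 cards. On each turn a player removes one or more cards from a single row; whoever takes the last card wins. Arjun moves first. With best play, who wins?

Nim-sum: 9 ⊕ 9 = 0.
The nim-sum is 0, so this is a P-position: the player to move is in a losing position under optimal play; Arjun is about to move from it and so loses — Bela wins.

Bela wins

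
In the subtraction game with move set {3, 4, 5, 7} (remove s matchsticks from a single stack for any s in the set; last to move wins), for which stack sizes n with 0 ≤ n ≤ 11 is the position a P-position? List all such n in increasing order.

0, 1, 2, 10, 11

Compute g(0), g(1), … for moves {3, 4, 5, 7}:
k:     0  1  2  3  4  5  6  7  8  9 10 11
g(k):  0  0  0  1  1  1  2  2  2  3  0  0
The P-positions (g = 0) in 0..11 are 0, 1, 2, 10, 11.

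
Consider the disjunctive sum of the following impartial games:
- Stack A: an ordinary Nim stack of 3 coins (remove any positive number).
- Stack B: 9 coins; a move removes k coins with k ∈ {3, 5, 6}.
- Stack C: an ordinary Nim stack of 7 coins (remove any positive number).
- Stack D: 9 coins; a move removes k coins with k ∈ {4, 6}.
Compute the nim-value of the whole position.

6

Stack A is a plain Nim stack of size 3, so its Grundy value is 3.
Build the Grundy sequence for stack B with g(k) = mex{g(k−s) : s ∈ {3, 5, 6}, s ≤ k}:
g(0) = mex{} = 0
g(1) = mex{} = 0
g(2) = mex{} = 0
g(3) = mex{0} = 1
g(4) = mex{0} = 1
g(5) = mex{0} = 1
g(6) = mex{0,1} = 2
g(7) = mex{0,1} = 2
g(8) = mex{0,1} = 2
g(9) = mex{1,2} = 0
So g(9) = 0.
Stack C is a plain Nim stack of size 7, so its Grundy value is 7.
For stack D, compute g(0), g(1), … with moves {4, 6}:
g(0) = mex{} = 0
g(1) = mex{} = 0
g(2) = mex{} = 0
g(3) = mex{} = 0
g(4) = mex{0} = 1
g(5) = mex{0} = 1
g(6) = mex{0} = 1
g(7) = mex{0} = 1
g(8) = mex{0,1} = 2
g(9) = mex{0,1} = 2
So g(9) = 2.
The value of a disjunctive sum is the nim-sum of the parts.
Combined value = 3 ⊕ 0 ⊕ 7 ⊕ 2 = 6.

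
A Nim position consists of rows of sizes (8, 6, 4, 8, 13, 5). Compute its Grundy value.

10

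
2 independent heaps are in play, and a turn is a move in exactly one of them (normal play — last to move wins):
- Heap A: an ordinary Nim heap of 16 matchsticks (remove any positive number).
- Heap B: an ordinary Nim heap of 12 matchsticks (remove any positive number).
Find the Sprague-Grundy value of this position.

Heap A is a plain Nim heap of size 16, so its Grundy value is 16.
Heap B is a plain Nim heap of size 12, so its Grundy value is 12.
The value of a disjunctive sum is the nim-sum of the parts.
Combined value = 16 ⊕ 12 = 28.

28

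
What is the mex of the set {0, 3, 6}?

0 is in the set but 1 is not, so the mex is 1.

1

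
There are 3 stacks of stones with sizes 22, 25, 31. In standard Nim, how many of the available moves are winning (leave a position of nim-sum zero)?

Nim-sum: 22 ⊕ 25 ⊕ 31 = 16.
The overall nim-sum is X = 16. A stack of size p has a winning move iff p XOR X < p (reduce it to p XOR X).
  22: 22 XOR 16 = 6 < 22 — winning move (to 6).
  25: 25 XOR 16 = 9 < 25 — winning move (to 9).
  31: 31 XOR 16 = 15 < 31 — winning move (to 15).
That gives 3 winning moves.

3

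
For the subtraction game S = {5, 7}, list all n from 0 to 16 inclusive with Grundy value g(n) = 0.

Build the Grundy sequence with g(k) = mex{g(k−s) : s ∈ {5, 7}, s ≤ k}:
k:     0  1  2  3  4  5  6  7  8  9 10 11 12 13 14 15 16
g(k):  0  0  0  0  0  1  1  1  1  1  2  2  0  0  0  0  0
The P-positions (g = 0) in 0..16 are 0, 1, 2, 3, 4, 12, 13, 14, 15, 16.

0, 1, 2, 3, 4, 12, 13, 14, 15, 16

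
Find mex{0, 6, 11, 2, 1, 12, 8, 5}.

3

The values 0, 1, 2 are all present; 3 is the first non-negative integer missing from the set.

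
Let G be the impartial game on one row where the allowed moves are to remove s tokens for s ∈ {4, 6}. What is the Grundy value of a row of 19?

Compute g(0), g(1), … for moves {4, 6}:
k:     0  1  2  3  4  5  6  7  8  9 10 11 12 13 14 15 16 17 18 19
g(k):  0  0  0  0  1  1  1  1  2  2  0  0  0  0  1  1  1  1  2  2
So g(19) = 2.

2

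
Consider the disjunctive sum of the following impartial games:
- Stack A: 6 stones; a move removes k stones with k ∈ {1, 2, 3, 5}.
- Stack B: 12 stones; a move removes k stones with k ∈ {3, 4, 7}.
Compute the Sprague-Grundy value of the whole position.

2

Grundy values for stack A (subtraction set {1, 2, 3, 5}):
k:     0  1  2  3  4  5  6
g(k):  0  1  2  3  0  1  2
So g(6) = 2.
For stack B, compute g(0), g(1), … with moves {3, 4, 7}:
k:     0  1  2  3  4  5  6  7  8  9 10 11 12
g(k):  0  0  0  1  1  1  2  2  2  3  0  0  0
So g(12) = 0.
The value of a disjunctive sum is the nim-sum of the parts.
Combined value = 2 ⊕ 0 = 2.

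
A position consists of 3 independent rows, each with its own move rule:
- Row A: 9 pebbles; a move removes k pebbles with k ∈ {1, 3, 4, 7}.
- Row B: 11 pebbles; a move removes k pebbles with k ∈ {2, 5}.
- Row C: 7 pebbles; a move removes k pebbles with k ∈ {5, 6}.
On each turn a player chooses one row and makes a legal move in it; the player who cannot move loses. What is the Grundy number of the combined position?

0

Grundy values for row A (subtraction set {1, 3, 4, 7}):
g(0) = mex{} = 0
g(1) = mex{0} = 1
g(2) = mex{1} = 0
g(3) = mex{0} = 1
g(4) = mex{0,1} = 2
g(5) = mex{0,1,2} = 3
g(6) = mex{0,1,3} = 2
g(7) = mex{0,1,2} = 3
g(8) = mex{1,2,3} = 0
g(9) = mex{0,2,3} = 1
So g(9) = 1.
Build the Grundy sequence for row B with g(k) = mex{g(k−s) : s ∈ {2, 5}, s ≤ k}:
g(0) = mex{} = 0
g(1) = mex{} = 0
g(2) = mex{0} = 1
g(3) = mex{0} = 1
g(4) = mex{1} = 0
g(5) = mex{0,1} = 2
g(6) = mex{0} = 1
g(7) = mex{1,2} = 0
g(8) = mex{1} = 0
g(9) = mex{0} = 1
g(10) = mex{0,2} = 1
g(11) = mex{1} = 0
So g(11) = 0.
Build the Grundy sequence for row C with g(k) = mex{g(k−s) : s ∈ {5, 6}, s ≤ k}:
g(0) = mex{} = 0
g(1) = mex{} = 0
g(2) = mex{} = 0
g(3) = mex{} = 0
g(4) = mex{} = 0
g(5) = mex{0} = 1
g(6) = mex{0} = 1
g(7) = mex{0} = 1
So g(7) = 1.
By the Sprague-Grundy theorem, the Grundy value of a sum of independent games is the XOR of the component values.
Combined value = 1 ⊕ 0 ⊕ 1 = 0.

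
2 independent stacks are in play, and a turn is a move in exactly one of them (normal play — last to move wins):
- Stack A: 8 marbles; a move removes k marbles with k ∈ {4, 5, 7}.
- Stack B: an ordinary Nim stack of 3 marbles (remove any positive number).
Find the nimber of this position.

1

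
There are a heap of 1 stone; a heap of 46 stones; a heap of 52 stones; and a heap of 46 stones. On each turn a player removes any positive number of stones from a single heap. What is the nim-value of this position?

Write each in binary and XOR column by column:
  000001  (1)
  101110  (46)
  110100  (52)
  101110  (46)
  ------
  110101  (53)

53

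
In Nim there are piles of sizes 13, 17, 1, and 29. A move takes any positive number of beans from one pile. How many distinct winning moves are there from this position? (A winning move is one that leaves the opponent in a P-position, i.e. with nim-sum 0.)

0

Nim-sum: 13 ⊕ 17 ⊕ 1 ⊕ 29 = 0.
The nim-sum is already 0, so every move leaves a nonzero nim-sum — there are no winning moves.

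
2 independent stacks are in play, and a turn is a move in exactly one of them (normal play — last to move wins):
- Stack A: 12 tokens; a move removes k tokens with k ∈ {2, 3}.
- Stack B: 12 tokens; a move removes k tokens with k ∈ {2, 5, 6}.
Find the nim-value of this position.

1

For stack A, compute g(0), g(1), … with moves {2, 3}:
k:     0  1  2  3  4  5  6  7  8  9 10 11 12
g(k):  0  0  1  1  2  0  0  1  1  2  0  0  1
So g(12) = 1.
For stack B, compute g(0), g(1), … with moves {2, 5, 6}:
g(0) = mex{} = 0
g(1) = mex{} = 0
g(2) = mex{0} = 1
g(3) = mex{0} = 1
g(4) = mex{1} = 0
g(5) = mex{0,1} = 2
g(6) = mex{0} = 1
g(7) = mex{0,1,2} = 3
g(8) = mex{1} = 0
g(9) = mex{0,1,3} = 2
g(10) = mex{0,2} = 1
g(11) = mex{1,2} = 0
g(12) = mex{1,3} = 0
So g(12) = 0.
By the Sprague-Grundy theorem, the Grundy value of a sum of independent games is the XOR of the component values.
Combined value = 1 ⊕ 0 = 1.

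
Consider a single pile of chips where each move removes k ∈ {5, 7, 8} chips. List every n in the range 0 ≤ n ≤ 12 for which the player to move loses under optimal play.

Build the Grundy sequence with g(k) = mex{g(k−s) : s ∈ {5, 7, 8}, s ≤ k}:
g(0) = mex{} = 0
g(1) = mex{} = 0
g(2) = mex{} = 0
g(3) = mex{} = 0
g(4) = mex{} = 0
g(5) = mex{0} = 1
g(6) = mex{0} = 1
g(7) = mex{0} = 1
g(8) = mex{0} = 1
g(9) = mex{0} = 1
g(10) = mex{0,1} = 2
g(11) = mex{0,1} = 2
g(12) = mex{0,1} = 2
The P-positions (g = 0) in 0..12 are 0, 1, 2, 3, 4.

0, 1, 2, 3, 4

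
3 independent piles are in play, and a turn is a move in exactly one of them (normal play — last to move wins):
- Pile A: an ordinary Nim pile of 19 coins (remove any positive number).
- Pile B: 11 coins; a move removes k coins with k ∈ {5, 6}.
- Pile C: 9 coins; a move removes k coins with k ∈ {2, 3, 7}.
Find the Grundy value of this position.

17

Pile A is a plain Nim pile of size 19, so its Grundy value is 19.
Build the Grundy sequence for pile B with g(k) = mex{g(k−s) : s ∈ {5, 6}, s ≤ k}:
k:     0  1  2  3  4  5  6  7  8  9 10 11
g(k):  0  0  0  0  0  1  1  1  1  1  2  0
So g(11) = 0.
Grundy values for pile C (subtraction set {2, 3, 7}):
k:     0  1  2  3  4  5  6  7  8  9
g(k):  0  0  1  1  2  0  0  1  1  2
So g(9) = 2.
The value of a disjunctive sum is the nim-sum of the parts.
Combined value = 19 ⊕ 0 ⊕ 2 = 17.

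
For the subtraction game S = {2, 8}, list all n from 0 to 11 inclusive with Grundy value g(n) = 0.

0, 1, 4, 5, 10, 11

Grundy values for subtraction set {2, 8}:
g(0) = mex{} = 0
g(1) = mex{} = 0
g(2) = mex{0} = 1
g(3) = mex{0} = 1
g(4) = mex{1} = 0
g(5) = mex{1} = 0
g(6) = mex{0} = 1
g(7) = mex{0} = 1
g(8) = mex{0,1} = 2
g(9) = mex{0,1} = 2
g(10) = mex{1,2} = 0
g(11) = mex{1,2} = 0
The P-positions (g = 0) in 0..11 are 0, 1, 4, 5, 10, 11.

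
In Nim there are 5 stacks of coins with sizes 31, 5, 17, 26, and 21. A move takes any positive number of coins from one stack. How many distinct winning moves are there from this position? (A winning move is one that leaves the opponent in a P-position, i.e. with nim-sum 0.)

3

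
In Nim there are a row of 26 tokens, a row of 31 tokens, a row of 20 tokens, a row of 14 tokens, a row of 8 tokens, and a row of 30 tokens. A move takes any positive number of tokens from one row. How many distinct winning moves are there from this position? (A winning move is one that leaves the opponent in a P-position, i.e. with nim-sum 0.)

5

Nim-sum: 26 ^ 31 ^ 20 ^ 14 ^ 8 ^ 30 = 9.
The overall nim-sum is X = 9. A row of size p has a winning move iff p XOR X < p (reduce it to p XOR X).
  26: 26 XOR 9 = 19 < 26 — winning move (to 19).
  31: 31 XOR 9 = 22 < 31 — winning move (to 22).
  20: 20 XOR 9 = 29 ≥ 20 — no move.
  14: 14 XOR 9 = 7 < 14 — winning move (to 7).
  8: 8 XOR 9 = 1 < 8 — winning move (to 1).
  30: 30 XOR 9 = 23 < 30 — winning move (to 23).
That gives 5 winning moves.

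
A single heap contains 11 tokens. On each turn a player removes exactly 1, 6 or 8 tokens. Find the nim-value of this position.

Build the Grundy sequence with g(k) = mex{g(k−s) : s ∈ {1, 6, 8}, s ≤ k}:
k:     0  1  2  3  4  5  6  7  8  9 10 11
g(k):  0  1  0  1  0  1  2  0  1  0  1  0
So g(11) = 0.

0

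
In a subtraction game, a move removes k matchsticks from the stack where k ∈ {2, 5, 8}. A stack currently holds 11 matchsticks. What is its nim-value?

0

Grundy values for subtraction set {2, 5, 8}:
k:     0  1  2  3  4  5  6  7  8  9 10 11
g(k):  0  0  1  1  0  2  1  0  2  1  0  0
So g(11) = 0.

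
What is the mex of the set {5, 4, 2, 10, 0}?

0 is in the set but 1 is not, so the mex is 1.

1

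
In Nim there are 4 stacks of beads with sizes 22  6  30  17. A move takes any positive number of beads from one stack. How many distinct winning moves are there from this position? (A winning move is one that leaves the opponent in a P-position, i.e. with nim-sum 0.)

3

Compute the nim-sum pairwise:
22 ⊕ 6 = 16
16 ⊕ 30 = 14
14 ⊕ 17 = 31
The overall nim-sum is X = 31. A stack of size p has a winning move iff p XOR X < p (reduce it to p XOR X).
  22: 22 XOR 31 = 9 < 22 — winning move (to 9).
  6: 6 XOR 31 = 25 ≥ 6 — no move.
  30: 30 XOR 31 = 1 < 30 — winning move (to 1).
  17: 17 XOR 31 = 14 < 17 — winning move (to 14).
That gives 3 winning moves.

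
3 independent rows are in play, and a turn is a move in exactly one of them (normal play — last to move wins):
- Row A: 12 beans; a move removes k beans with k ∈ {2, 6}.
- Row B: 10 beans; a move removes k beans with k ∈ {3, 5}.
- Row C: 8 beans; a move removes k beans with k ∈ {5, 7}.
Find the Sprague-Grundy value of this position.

1

Build the Grundy sequence for row A with g(k) = mex{g(k−s) : s ∈ {2, 6}, s ≤ k}:
g(0) = mex{} = 0
g(1) = mex{} = 0
g(2) = mex{0} = 1
g(3) = mex{0} = 1
g(4) = mex{1} = 0
g(5) = mex{1} = 0
g(6) = mex{0} = 1
g(7) = mex{0} = 1
g(8) = mex{1} = 0
g(9) = mex{1} = 0
g(10) = mex{0} = 1
g(11) = mex{0} = 1
g(12) = mex{1} = 0
So g(12) = 0.
For row B, compute g(0), g(1), … with moves {3, 5}:
k:     0  1  2  3  4  5  6  7  8  9 10
g(k):  0  0  0  1  1  1  2  2  0  0  0
So g(10) = 0.
Build the Grundy sequence for row C with g(k) = mex{g(k−s) : s ∈ {5, 7}, s ≤ k}:
k:     0  1  2  3  4  5  6  7  8
g(k):  0  0  0  0  0  1  1  1  1
So g(8) = 1.
The value of a disjunctive sum is the nim-sum of the parts.
Combined value = 0 ⊕ 0 ⊕ 1 = 1.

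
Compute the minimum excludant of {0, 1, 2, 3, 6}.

The values 0, 1, 2, 3 are all present; 4 is the first non-negative integer missing from the set.

4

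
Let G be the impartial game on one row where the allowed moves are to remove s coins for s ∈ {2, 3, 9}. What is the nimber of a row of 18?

1

Build the Grundy sequence with g(k) = mex{g(k−s) : s ∈ {2, 3, 9}, s ≤ k}:
k:     0  1  2  3  4  5  6  7  8  9 10 11 12 13 14 15 16 17 18
g(k):  0  0  1  1  2  0  0  1  1  2  2  0  0  1  1  2  0  0  1
So g(18) = 1.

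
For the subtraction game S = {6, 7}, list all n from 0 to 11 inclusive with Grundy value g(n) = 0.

0, 1, 2, 3, 4, 5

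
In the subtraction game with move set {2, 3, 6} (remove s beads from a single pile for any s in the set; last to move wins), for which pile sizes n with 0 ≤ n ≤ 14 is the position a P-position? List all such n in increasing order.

0, 1, 5, 9, 10, 14

Grundy values for subtraction set {2, 3, 6}:
k:     0  1  2  3  4  5  6  7  8  9 10 11 12 13 14
g(k):  0  0  1  1  2  0  3  1  2  0  0  1  1  2  0
The P-positions (g = 0) in 0..14 are 0, 1, 5, 9, 10, 14.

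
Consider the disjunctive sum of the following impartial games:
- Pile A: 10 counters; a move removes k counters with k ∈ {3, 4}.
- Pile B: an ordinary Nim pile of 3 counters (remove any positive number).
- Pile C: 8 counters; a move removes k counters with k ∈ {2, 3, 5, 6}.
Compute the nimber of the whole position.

For pile A, compute g(0), g(1), … with moves {3, 4}:
k:     0  1  2  3  4  5  6  7  8  9 10
g(k):  0  0  0  1  1  1  2  0  0  0  1
So g(10) = 1.
Pile B is a plain Nim pile of size 3, so its Grundy value is 3.
Grundy values for pile C (subtraction set {2, 3, 5, 6}):
k:     0  1  2  3  4  5  6  7  8
g(k):  0  0  1  1  2  2  3  3  0
So g(8) = 0.
By the Sprague-Grundy theorem, the Grundy value of a sum of independent games is the XOR of the component values.
Combined value = 1 ⊕ 3 ⊕ 0 = 2.

2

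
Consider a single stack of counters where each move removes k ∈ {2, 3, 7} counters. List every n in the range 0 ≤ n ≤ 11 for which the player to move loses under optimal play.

Build the Grundy sequence with g(k) = mex{g(k−s) : s ∈ {2, 3, 7}, s ≤ k}:
g(0) = mex{} = 0
g(1) = mex{} = 0
g(2) = mex{0} = 1
g(3) = mex{0} = 1
g(4) = mex{0,1} = 2
g(5) = mex{1} = 0
g(6) = mex{1,2} = 0
g(7) = mex{0,2} = 1
g(8) = mex{0} = 1
g(9) = mex{0,1} = 2
g(10) = mex{1} = 0
g(11) = mex{1,2} = 0
The P-positions (g = 0) in 0..11 are 0, 1, 5, 6, 10, 11.

0, 1, 5, 6, 10, 11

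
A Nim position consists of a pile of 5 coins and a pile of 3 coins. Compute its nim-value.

6

Compute the nim-sum pairwise:
5 ^ 3 = 6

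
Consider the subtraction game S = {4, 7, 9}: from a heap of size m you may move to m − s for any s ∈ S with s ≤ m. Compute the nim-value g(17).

Compute g(0), g(1), … for moves {4, 7, 9}:
k:     0  1  2  3  4  5  6  7  8  9 10 11 12 13 14 15 16 17
g(k):  0  0  0  0  1  1  1  1  2  2  2  2  3  0  0  0  0  1
So g(17) = 1.

1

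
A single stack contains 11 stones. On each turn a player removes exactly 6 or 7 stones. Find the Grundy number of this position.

Grundy values for subtraction set {6, 7}:
g(0) = mex{} = 0
g(1) = mex{} = 0
g(2) = mex{} = 0
g(3) = mex{} = 0
g(4) = mex{} = 0
g(5) = mex{} = 0
g(6) = mex{0} = 1
g(7) = mex{0} = 1
g(8) = mex{0} = 1
g(9) = mex{0} = 1
g(10) = mex{0} = 1
g(11) = mex{0} = 1
So g(11) = 1.

1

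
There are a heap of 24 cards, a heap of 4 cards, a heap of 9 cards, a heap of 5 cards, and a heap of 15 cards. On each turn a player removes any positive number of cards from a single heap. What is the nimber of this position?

Nim-sum: 24 XOR 4 XOR 9 XOR 5 XOR 15 = 31.

31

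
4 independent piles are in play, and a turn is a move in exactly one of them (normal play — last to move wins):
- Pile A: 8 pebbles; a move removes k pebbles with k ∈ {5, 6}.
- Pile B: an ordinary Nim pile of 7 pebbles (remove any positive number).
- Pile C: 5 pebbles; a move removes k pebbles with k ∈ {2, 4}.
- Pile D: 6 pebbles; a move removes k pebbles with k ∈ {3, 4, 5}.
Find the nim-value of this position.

6

Grundy values for pile A (subtraction set {5, 6}):
k:     0  1  2  3  4  5  6  7  8
g(k):  0  0  0  0  0  1  1  1  1
So g(8) = 1.
Pile B is a plain Nim pile of size 7, so its Grundy value is 7.
Grundy values for pile C (subtraction set {2, 4}):
k:     0  1  2  3  4  5
g(k):  0  0  1  1  2  2
So g(5) = 2.
Grundy values for pile D (subtraction set {3, 4, 5}):
k:     0  1  2  3  4  5  6
g(k):  0  0  0  1  1  1  2
So g(6) = 2.
By the Sprague-Grundy theorem, the Grundy value of a sum of independent games is the XOR of the component values.
Combined value = 1 ⊕ 7 ⊕ 2 ⊕ 2 = 6.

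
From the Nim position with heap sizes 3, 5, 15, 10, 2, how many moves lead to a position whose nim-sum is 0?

3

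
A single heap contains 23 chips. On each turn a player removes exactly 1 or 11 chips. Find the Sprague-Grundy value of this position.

Build the Grundy sequence with g(k) = mex{g(k−s) : s ∈ {1, 11}, s ≤ k}:
k:     0  1  2  3  4  5  6  7  8  9 10 11 12 13 14 15 16 17 18 19 20 21 22 23
g(k):  0  1  0  1  0  1  0  1  0  1  0  1  0  1  0  1  0  1  0  1  0  1  0  1
So g(23) = 1.

1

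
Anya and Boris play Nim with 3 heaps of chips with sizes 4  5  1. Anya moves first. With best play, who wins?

Boris wins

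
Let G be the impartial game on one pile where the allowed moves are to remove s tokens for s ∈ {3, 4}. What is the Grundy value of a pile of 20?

2

Compute g(0), g(1), … for moves {3, 4}:
k:     0  1  2  3  4  5  6  7  8  9 10 11 12 13 14 15 16 17 18 19 20
g(k):  0  0  0  1  1  1  2  0  0  0  1  1  1  2  0  0  0  1  1  1  2
So g(20) = 2.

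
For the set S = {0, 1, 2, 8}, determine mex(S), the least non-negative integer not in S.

The values 0, 1, 2 are all present; 3 is the first non-negative integer missing from the set.

3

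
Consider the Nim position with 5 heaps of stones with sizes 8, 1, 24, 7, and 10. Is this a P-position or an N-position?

N-position

Write each in binary and XOR column by column:
  01000  (8)
  00001  (1)
  11000  (24)
  00111  (7)
  01010  (10)
  -----
  11100  (28)
The nim-sum is 28 ≠ 0, so this is an N-position: the player to move can win.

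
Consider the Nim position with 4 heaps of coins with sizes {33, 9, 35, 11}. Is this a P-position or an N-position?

P-position

Nim-sum: 33 ^ 9 ^ 35 ^ 11 = 0.
The nim-sum is 0, so this is a P-position: the player to move is in a losing position under optimal play.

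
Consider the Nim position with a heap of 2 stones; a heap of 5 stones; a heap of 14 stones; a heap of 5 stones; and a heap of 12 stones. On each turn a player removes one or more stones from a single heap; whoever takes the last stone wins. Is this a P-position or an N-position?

Nim-sum: 2 XOR 5 XOR 14 XOR 5 XOR 12 = 0.
The nim-sum is 0, so this is a P-position: the player to move is in a losing position under optimal play.

P-position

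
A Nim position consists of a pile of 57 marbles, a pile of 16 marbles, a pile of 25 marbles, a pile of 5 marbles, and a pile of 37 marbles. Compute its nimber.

16

Nim-sum: 57 XOR 16 XOR 25 XOR 5 XOR 37 = 16.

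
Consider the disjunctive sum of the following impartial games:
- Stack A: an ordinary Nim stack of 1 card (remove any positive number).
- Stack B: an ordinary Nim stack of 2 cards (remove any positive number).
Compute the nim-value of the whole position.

3

Stack A is a plain Nim stack of size 1, so its Grundy value is 1.
Stack B is a plain Nim stack of size 2, so its Grundy value is 2.
The value of a disjunctive sum is the nim-sum of the parts.
Combined value = 1 ⊕ 2 = 3.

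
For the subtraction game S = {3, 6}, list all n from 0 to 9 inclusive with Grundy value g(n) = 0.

0, 1, 2, 9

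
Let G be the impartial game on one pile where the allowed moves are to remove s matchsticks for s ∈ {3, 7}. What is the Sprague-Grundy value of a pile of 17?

2

Build the Grundy sequence with g(k) = mex{g(k−s) : s ∈ {3, 7}, s ≤ k}:
k:     0  1  2  3  4  5  6  7  8  9 10 11 12 13 14 15 16 17
g(k):  0  0  0  1  1  1  0  2  2  1  0  0  0  1  1  1  0  2
So g(17) = 2.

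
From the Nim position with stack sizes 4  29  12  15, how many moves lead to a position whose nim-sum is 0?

Write each in binary and XOR column by column:
  00100  (4)
  11101  (29)
  01100  (12)
  01111  (15)
  -----
  11010  (26)
The overall nim-sum is X = 26. A stack of size p has a winning move iff p XOR X < p (reduce it to p XOR X).
  4: 4 XOR 26 = 30 ≥ 4 — no move.
  29: 29 XOR 26 = 7 < 29 — winning move (to 7).
  12: 12 XOR 26 = 22 ≥ 12 — no move.
  15: 15 XOR 26 = 21 ≥ 15 — no move.
That gives 1 winning move.

1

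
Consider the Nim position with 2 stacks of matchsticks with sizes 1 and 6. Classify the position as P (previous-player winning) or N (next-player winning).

Compute the nim-sum pairwise:
1 ^ 6 = 7
The nim-sum is 7 ≠ 0, so this is an N-position: the player to move can win.

N-position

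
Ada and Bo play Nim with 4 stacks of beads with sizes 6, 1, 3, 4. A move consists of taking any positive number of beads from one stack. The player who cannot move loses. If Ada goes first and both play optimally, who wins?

Compute the nim-sum pairwise:
6 ^ 1 = 7
7 ^ 3 = 4
4 ^ 4 = 0
The nim-sum is 0, so this is a P-position: the player to move is in a losing position under optimal play; Ada is about to move from it and so loses — Bo wins.

Bo wins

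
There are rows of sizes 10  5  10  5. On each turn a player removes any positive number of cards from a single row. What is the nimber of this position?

Write each in binary and XOR column by column:
  1010  (10)
  0101  (5)
  1010  (10)
  0101  (5)
  ----
  0000  (0)

0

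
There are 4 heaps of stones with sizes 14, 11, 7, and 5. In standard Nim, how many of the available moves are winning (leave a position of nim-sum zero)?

3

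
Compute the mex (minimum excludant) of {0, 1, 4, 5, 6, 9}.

2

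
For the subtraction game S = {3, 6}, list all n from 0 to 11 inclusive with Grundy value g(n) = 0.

0, 1, 2, 9, 10, 11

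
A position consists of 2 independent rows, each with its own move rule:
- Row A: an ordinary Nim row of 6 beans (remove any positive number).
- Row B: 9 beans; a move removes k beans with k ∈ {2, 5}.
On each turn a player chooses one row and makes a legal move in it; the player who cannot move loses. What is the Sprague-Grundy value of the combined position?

7

Row A is a plain Nim row of size 6, so its Grundy value is 6.
Build the Grundy sequence for row B with g(k) = mex{g(k−s) : s ∈ {2, 5}, s ≤ k}:
k:     0  1  2  3  4  5  6  7  8  9
g(k):  0  0  1  1  0  2  1  0  0  1
So g(9) = 1.
By the Sprague-Grundy theorem, the Grundy value of a sum of independent games is the XOR of the component values.
Combined value = 6 XOR 1 = 7.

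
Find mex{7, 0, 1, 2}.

The values 0, 1, 2 are all present; 3 is the first non-negative integer missing from the set.

3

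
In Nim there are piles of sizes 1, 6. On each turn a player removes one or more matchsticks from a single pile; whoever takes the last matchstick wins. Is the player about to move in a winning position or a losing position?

Nim-sum: 1 ^ 6 = 7.
The nim-sum is 7 ≠ 0, so this is an N-position: the player to move can win.

Winning position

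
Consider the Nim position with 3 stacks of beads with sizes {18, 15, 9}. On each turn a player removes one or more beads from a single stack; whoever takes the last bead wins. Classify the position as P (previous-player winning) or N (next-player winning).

In binary:
  10010  (18)
  01111  (15)
  01001  (9)
  -----
  10100  (20)
The nim-sum is 20 ≠ 0, so this is an N-position: the player to move can win.

N-position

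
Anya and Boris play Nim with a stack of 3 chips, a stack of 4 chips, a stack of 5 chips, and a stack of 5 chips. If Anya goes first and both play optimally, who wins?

Compute the nim-sum pairwise:
3 ^ 4 = 7
7 ^ 5 = 2
2 ^ 5 = 7
The nim-sum is 7 ≠ 0, so this is an N-position: the player to move can win; Anya has a winning move.

Anya wins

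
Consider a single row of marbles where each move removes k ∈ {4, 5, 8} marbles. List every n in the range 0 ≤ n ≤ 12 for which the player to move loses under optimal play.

0, 1, 2, 3, 12

Compute g(0), g(1), … for moves {4, 5, 8}:
g(0) = mex{} = 0
g(1) = mex{} = 0
g(2) = mex{} = 0
g(3) = mex{} = 0
g(4) = mex{0} = 1
g(5) = mex{0} = 1
g(6) = mex{0} = 1
g(7) = mex{0} = 1
g(8) = mex{0,1} = 2
g(9) = mex{0,1} = 2
g(10) = mex{0,1} = 2
g(11) = mex{0,1} = 2
g(12) = mex{1,2} = 0
The P-positions (g = 0) in 0..12 are 0, 1, 2, 3, 12.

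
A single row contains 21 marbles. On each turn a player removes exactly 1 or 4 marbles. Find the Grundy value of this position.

Grundy values for subtraction set {1, 4}:
k:     0  1  2  3  4  5  6  7  8  9 10 11 12 13 14 15 16 17 18 19 20 21
g(k):  0  1  0  1  2  0  1  0  1  2  0  1  0  1  2  0  1  0  1  2  0  1
So g(21) = 1.

1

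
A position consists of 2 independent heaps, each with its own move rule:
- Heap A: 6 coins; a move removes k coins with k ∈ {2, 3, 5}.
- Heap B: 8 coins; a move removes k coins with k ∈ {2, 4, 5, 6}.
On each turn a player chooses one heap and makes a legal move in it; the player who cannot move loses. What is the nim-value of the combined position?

3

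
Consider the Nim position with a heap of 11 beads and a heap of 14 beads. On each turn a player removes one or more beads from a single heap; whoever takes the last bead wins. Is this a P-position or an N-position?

Nim-sum: 11 ^ 14 = 5.
The nim-sum is 5 ≠ 0, so this is an N-position: the player to move can win.

N-position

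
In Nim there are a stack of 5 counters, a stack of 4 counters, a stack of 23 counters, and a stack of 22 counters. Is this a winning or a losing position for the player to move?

Losing position

Nim-sum: 5 ⊕ 4 ⊕ 23 ⊕ 22 = 0.
The nim-sum is 0, so this is a P-position: the player to move is in a losing position under optimal play.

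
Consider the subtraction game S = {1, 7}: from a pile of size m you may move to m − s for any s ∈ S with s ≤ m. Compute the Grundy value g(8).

0

Build the Grundy sequence with g(k) = mex{g(k−s) : s ∈ {1, 7}, s ≤ k}:
g(0) = mex{} = 0
g(1) = mex{0} = 1
g(2) = mex{1} = 0
g(3) = mex{0} = 1
g(4) = mex{1} = 0
g(5) = mex{0} = 1
g(6) = mex{1} = 0
g(7) = mex{0} = 1
g(8) = mex{1} = 0
So g(8) = 0.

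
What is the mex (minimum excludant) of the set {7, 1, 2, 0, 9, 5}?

The values 0, 1, 2 are all present; 3 is the first non-negative integer missing from the set.

3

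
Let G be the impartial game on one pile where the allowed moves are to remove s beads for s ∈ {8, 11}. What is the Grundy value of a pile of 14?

1

Build the Grundy sequence with g(k) = mex{g(k−s) : s ∈ {8, 11}, s ≤ k}:
g(0) = mex{} = 0
g(1) = mex{} = 0
g(2) = mex{} = 0
g(3) = mex{} = 0
g(4) = mex{} = 0
g(5) = mex{} = 0
g(6) = mex{} = 0
g(7) = mex{} = 0
g(8) = mex{0} = 1
g(9) = mex{0} = 1
g(10) = mex{0} = 1
g(11) = mex{0} = 1
g(12) = mex{0} = 1
g(13) = mex{0} = 1
g(14) = mex{0} = 1
So g(14) = 1.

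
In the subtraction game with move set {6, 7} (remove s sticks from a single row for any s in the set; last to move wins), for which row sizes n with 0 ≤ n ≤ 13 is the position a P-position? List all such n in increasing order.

0, 1, 2, 3, 4, 5, 13

Grundy values for subtraction set {6, 7}:
g(0) = mex{} = 0
g(1) = mex{} = 0
g(2) = mex{} = 0
g(3) = mex{} = 0
g(4) = mex{} = 0
g(5) = mex{} = 0
g(6) = mex{0} = 1
g(7) = mex{0} = 1
g(8) = mex{0} = 1
g(9) = mex{0} = 1
g(10) = mex{0} = 1
g(11) = mex{0} = 1
g(12) = mex{0,1} = 2
g(13) = mex{1} = 0
The P-positions (g = 0) in 0..13 are 0, 1, 2, 3, 4, 5, 13.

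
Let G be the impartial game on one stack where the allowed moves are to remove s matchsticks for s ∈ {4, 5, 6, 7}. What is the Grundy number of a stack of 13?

0

Grundy values for subtraction set {4, 5, 6, 7}:
k:     0  1  2  3  4  5  6  7  8  9 10 11 12 13
g(k):  0  0  0  0  1  1  1  1  2  2  2  0  0  0
So g(13) = 0.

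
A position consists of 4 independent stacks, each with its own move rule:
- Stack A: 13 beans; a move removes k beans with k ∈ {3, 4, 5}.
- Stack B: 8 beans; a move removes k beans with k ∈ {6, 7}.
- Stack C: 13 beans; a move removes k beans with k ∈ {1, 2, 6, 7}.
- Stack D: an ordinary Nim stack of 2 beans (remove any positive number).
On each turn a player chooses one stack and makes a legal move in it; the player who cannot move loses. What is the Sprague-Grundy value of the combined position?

Grundy values for stack A (subtraction set {3, 4, 5}):
k:     0  1  2  3  4  5  6  7  8  9 10 11 12 13
g(k):  0  0  0  1  1  1  2  2  0  0  0  1  1  1
So g(13) = 1.
For stack B, compute g(0), g(1), … with moves {6, 7}:
k:     0  1  2  3  4  5  6  7  8
g(k):  0  0  0  0  0  0  1  1  1
So g(8) = 1.
Grundy values for stack C (subtraction set {1, 2, 6, 7}):
g(0) = mex{} = 0
g(1) = mex{0} = 1
g(2) = mex{0,1} = 2
g(3) = mex{1,2} = 0
g(4) = mex{0,2} = 1
g(5) = mex{0,1} = 2
g(6) = mex{0,1,2} = 3
g(7) = mex{0,1,2,3} = 4
g(8) = mex{1,2,3,4} = 0
g(9) = mex{0,2,4} = 1
g(10) = mex{0,1} = 2
g(11) = mex{1,2} = 0
g(12) = mex{0,2,3} = 1
g(13) = mex{0,1,3,4} = 2
So g(13) = 2.
Stack D is a plain Nim stack of size 2, so its Grundy value is 2.
The value of a disjunctive sum is the nim-sum of the parts.
Combined value = 1 XOR 1 XOR 2 XOR 2 = 0.

0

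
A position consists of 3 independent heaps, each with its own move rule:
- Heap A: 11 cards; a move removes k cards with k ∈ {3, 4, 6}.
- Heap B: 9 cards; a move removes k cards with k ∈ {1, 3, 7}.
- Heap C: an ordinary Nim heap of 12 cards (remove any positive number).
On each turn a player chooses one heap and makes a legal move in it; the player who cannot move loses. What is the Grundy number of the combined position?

For heap A, compute g(0), g(1), … with moves {3, 4, 6}:
k:     0  1  2  3  4  5  6  7  8  9 10 11
g(k):  0  0  0  1  1  1  2  2  2  0  0  0
So g(11) = 0.
For heap B, compute g(0), g(1), … with moves {1, 3, 7}:
g(0) = mex{} = 0
g(1) = mex{0} = 1
g(2) = mex{1} = 0
g(3) = mex{0} = 1
g(4) = mex{1} = 0
g(5) = mex{0} = 1
g(6) = mex{1} = 0
g(7) = mex{0} = 1
g(8) = mex{1} = 0
g(9) = mex{0} = 1
So g(9) = 1.
Heap C is a plain Nim heap of size 12, so its Grundy value is 12.
The value of a disjunctive sum is the nim-sum of the parts.
Combined value = 0 ⊕ 1 ⊕ 12 = 13.

13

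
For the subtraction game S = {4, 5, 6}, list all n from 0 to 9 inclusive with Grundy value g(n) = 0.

Grundy values for subtraction set {4, 5, 6}:
k:     0  1  2  3  4  5  6  7  8  9
g(k):  0  0  0  0  1  1  1  1  2  2
The P-positions (g = 0) in 0..9 are 0, 1, 2, 3.

0, 1, 2, 3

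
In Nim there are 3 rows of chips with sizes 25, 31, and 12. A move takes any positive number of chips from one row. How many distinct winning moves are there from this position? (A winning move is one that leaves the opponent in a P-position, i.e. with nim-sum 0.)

In binary:
  11001  (25)
  11111  (31)
  01100  (12)
  -----
  01010  (10)
The overall nim-sum is X = 10. A row of size p has a winning move iff p XOR X < p (reduce it to p XOR X).
  25: 25 XOR 10 = 19 < 25 — winning move (to 19).
  31: 31 XOR 10 = 21 < 31 — winning move (to 21).
  12: 12 XOR 10 = 6 < 12 — winning move (to 6).
That gives 3 winning moves.

3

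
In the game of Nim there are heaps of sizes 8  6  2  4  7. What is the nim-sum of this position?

In binary:
  1000  (8)
  0110  (6)
  0010  (2)
  0100  (4)
  0111  (7)
  ----
  1111  (15)

15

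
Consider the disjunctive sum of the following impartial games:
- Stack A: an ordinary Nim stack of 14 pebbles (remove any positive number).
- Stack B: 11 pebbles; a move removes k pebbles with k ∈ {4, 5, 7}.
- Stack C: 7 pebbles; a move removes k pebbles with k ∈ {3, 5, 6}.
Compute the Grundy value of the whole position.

12

Stack A is a plain Nim stack of size 14, so its Grundy value is 14.
For stack B, compute g(0), g(1), … with moves {4, 5, 7}:
k:     0  1  2  3  4  5  6  7  8  9 10 11
g(k):  0  0  0  0  1  1  1  1  2  2  2  0
So g(11) = 0.
For stack C, compute g(0), g(1), … with moves {3, 5, 6}:
g(0) = mex{} = 0
g(1) = mex{} = 0
g(2) = mex{} = 0
g(3) = mex{0} = 1
g(4) = mex{0} = 1
g(5) = mex{0} = 1
g(6) = mex{0,1} = 2
g(7) = mex{0,1} = 2
So g(7) = 2.
By the Sprague-Grundy theorem, the Grundy value of a sum of independent games is the XOR of the component values.
Combined value = 14 XOR 0 XOR 2 = 12.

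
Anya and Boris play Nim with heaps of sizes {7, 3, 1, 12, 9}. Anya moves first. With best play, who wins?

Boris wins

Compute the nim-sum pairwise:
7 XOR 3 = 4
4 XOR 1 = 5
5 XOR 12 = 9
9 XOR 9 = 0
The nim-sum is 0, so this is a P-position: the player to move is in a losing position under optimal play; Anya is about to move from it and so loses — Boris wins.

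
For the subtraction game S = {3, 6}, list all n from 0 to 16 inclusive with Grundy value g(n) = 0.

0, 1, 2, 9, 10, 11

Build the Grundy sequence with g(k) = mex{g(k−s) : s ∈ {3, 6}, s ≤ k}:
k:     0  1  2  3  4  5  6  7  8  9 10 11 12 13 14 15 16
g(k):  0  0  0  1  1  1  2  2  2  0  0  0  1  1  1  2  2
The P-positions (g = 0) in 0..16 are 0, 1, 2, 9, 10, 11.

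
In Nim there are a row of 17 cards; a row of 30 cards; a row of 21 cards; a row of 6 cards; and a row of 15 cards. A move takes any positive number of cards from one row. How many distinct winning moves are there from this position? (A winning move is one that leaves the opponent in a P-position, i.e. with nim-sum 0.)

3

Nim-sum: 17 ^ 30 ^ 21 ^ 6 ^ 15 = 19.
The overall nim-sum is X = 19. A row of size p has a winning move iff p XOR X < p (reduce it to p XOR X).
  17: 17 XOR 19 = 2 < 17 — winning move (to 2).
  30: 30 XOR 19 = 13 < 30 — winning move (to 13).
  21: 21 XOR 19 = 6 < 21 — winning move (to 6).
  6: 6 XOR 19 = 21 ≥ 6 — no move.
  15: 15 XOR 19 = 28 ≥ 15 — no move.
That gives 3 winning moves.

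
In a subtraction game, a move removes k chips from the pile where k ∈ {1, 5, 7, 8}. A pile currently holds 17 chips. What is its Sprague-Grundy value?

Build the Grundy sequence with g(k) = mex{g(k−s) : s ∈ {1, 5, 7, 8}, s ≤ k}:
k:     0  1  2  3  4  5  6  7  8  9 10 11 12 13 14 15 16 17
g(k):  0  1  0  1  0  1  0  1  2  3  2  3  2  3  2  0  1  0
So g(17) = 0.

0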